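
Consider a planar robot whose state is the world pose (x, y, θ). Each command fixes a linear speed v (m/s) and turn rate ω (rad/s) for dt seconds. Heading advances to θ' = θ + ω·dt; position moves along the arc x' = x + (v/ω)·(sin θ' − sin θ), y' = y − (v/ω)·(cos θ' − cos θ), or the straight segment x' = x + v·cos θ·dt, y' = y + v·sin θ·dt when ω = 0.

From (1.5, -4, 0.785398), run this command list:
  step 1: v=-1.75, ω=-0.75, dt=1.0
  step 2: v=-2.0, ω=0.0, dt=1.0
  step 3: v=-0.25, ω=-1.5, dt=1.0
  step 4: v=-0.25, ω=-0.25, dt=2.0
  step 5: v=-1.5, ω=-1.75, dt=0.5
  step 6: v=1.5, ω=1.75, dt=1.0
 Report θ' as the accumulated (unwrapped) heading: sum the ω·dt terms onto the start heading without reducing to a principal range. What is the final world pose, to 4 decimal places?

(-2.1351, -4.8397, -1.0896)

step 1: θ'=0.0354 (R=2.3333) → pose (-0.0673, -4.6820, 0.0354)
step 2: θ'=0.0354 (straight) → pose (-2.0661, -4.7527, 0.0354)
step 3: θ'=-1.4646 (R=0.1667) → pose (-2.2377, -4.6038, -1.4646)
step 4: θ'=-1.9646 (R=1.0000) → pose (-2.1668, -4.1141, -1.9646)
step 5: θ'=-2.8396 (R=0.8571) → pose (-1.6302, -3.6247, -2.8396)
step 6: θ'=-1.0896 (R=0.8571) → pose (-2.1351, -4.8397, -1.0896)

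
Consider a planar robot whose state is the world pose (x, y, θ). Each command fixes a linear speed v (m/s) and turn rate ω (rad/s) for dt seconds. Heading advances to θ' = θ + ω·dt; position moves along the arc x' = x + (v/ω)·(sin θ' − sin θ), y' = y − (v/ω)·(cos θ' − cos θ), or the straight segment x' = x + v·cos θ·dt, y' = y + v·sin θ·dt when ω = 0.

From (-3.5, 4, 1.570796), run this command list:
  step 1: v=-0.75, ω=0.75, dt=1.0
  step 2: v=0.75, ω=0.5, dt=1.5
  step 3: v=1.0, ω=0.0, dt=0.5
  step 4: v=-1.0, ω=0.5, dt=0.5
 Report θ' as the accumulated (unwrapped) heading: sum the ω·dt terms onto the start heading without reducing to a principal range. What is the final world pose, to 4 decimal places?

(-4.2239, 3.8545, 3.3208)

step 1: θ'=2.3208 (R=-1.0000) → pose (-3.2317, 3.3184, 2.3208)
step 2: θ'=3.0708 (R=1.5000) → pose (-4.2231, 3.7921, 3.0708)
step 3: θ'=3.0708 (straight) → pose (-4.7219, 3.8275, 3.0708)
step 4: θ'=3.3208 (R=-2.0000) → pose (-4.2239, 3.8545, 3.3208)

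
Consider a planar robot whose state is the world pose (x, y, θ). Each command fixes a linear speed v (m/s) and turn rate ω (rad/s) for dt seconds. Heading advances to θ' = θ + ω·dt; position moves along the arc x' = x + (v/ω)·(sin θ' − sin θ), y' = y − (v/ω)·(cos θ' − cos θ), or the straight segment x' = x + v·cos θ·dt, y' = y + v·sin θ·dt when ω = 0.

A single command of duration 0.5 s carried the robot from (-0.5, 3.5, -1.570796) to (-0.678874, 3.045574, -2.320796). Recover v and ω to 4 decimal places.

v = 1.0000, ω = -1.5000

Δθ = -2.320796 − -1.570796 = -0.750000
ω = Δθ/dt = -0.750000/0.5 = -1.5000
R = −Δy/(cos θ' − cos θ) = -0.6667
v = R·ω = -0.6667·-1.5000 = 1.0000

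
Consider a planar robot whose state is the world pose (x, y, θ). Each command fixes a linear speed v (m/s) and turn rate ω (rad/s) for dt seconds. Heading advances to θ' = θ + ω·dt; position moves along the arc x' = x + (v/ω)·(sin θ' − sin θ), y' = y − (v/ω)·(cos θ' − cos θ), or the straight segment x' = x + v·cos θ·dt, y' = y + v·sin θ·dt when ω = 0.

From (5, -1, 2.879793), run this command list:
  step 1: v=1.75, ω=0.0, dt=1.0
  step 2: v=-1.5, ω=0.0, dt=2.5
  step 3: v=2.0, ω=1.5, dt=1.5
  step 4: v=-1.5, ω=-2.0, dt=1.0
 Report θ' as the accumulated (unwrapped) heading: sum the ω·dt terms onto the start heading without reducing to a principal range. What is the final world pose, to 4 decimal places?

step 1: θ'=2.8798 (straight) → pose (3.3096, -0.5471, 2.8798)
step 2: θ'=2.8798 (straight) → pose (6.9319, -1.5176, 2.8798)
step 3: θ'=5.1298 (R=1.3333) → pose (5.3679, -3.3461, 5.1298)
step 4: θ'=3.1298 (R=0.7500) → pose (6.0624, -2.2921, 3.1298)

(6.0624, -2.2921, 3.1298)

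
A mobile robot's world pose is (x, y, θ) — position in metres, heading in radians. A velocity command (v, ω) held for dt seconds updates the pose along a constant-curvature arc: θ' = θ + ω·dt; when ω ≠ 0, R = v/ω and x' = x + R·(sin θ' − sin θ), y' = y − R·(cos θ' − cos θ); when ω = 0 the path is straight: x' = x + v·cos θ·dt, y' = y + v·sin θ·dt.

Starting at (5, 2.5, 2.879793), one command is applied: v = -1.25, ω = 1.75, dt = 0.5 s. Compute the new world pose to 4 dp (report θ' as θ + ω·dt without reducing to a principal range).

(5.5959, 2.6058, 3.7548)

θ' = 2.8798 + 1.75·0.5 = 3.7548
R = v/ω = -1.25/1.75 = -0.7143
x' = 5 + -0.7143·(sin 3.7548 − sin 2.8798) = 5.5959
y' = 2.5 − -0.7143·(cos 3.7548 − cos 2.8798) = 2.6058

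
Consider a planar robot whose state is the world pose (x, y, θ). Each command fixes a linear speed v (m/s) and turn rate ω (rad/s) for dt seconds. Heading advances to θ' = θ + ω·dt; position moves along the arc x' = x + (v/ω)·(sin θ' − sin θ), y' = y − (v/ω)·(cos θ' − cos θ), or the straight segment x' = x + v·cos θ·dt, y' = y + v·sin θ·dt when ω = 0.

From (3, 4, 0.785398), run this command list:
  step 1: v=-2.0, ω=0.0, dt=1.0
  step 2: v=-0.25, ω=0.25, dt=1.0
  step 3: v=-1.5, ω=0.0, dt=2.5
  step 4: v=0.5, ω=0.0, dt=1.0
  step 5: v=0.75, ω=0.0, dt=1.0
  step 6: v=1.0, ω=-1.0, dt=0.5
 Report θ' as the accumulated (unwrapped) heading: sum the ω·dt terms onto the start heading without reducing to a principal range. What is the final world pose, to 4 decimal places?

(0.5073, 0.5886, 0.5354)

step 1: θ'=0.7854 (straight) → pose (1.5858, 2.5858, 0.7854)
step 2: θ'=1.0354 (R=-1.0000) → pose (1.4328, 2.3889, 1.0354)
step 3: θ'=1.0354 (straight) → pose (-0.4804, -0.8364, 1.0354)
step 4: θ'=1.0354 (straight) → pose (-0.2253, -0.4063, 1.0354)
step 5: θ'=1.0354 (straight) → pose (0.1574, 0.2387, 1.0354)
step 6: θ'=0.5354 (R=-1.0000) → pose (0.5073, 0.5886, 0.5354)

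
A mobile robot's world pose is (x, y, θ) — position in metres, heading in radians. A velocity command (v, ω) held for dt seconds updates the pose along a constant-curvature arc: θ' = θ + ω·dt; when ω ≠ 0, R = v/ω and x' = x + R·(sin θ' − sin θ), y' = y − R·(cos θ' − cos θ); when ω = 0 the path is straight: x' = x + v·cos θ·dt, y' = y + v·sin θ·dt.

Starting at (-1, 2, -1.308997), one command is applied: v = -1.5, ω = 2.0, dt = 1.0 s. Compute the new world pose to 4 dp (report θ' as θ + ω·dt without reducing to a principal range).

θ' = -1.3090 + 2.0·1.0 = 0.6910
R = v/ω = -1.5/2.0 = -0.7500
x' = -1 + -0.7500·(sin 0.6910 − sin -1.3090) = -2.2024
y' = 2 − -0.7500·(cos 0.6910 − cos -1.3090) = 2.3838

(-2.2024, 2.3838, 0.6910)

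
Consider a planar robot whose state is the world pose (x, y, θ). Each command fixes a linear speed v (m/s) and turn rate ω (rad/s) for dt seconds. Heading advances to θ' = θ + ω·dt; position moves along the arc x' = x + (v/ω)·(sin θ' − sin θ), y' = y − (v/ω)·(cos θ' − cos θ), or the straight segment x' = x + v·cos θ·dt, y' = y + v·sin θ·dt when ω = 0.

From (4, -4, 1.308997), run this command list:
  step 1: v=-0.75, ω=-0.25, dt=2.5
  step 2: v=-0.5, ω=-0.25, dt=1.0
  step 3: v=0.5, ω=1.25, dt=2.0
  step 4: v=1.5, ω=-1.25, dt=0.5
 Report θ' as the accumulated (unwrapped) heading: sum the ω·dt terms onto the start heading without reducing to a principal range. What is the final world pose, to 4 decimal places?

step 1: θ'=0.6840 (R=3.0000) → pose (2.9979, -5.5487, 0.6840)
step 2: θ'=0.4340 (R=2.0000) → pose (2.5751, -5.8132, 0.4340)
step 3: θ'=2.9340 (R=0.4000) → pose (2.4894, -5.0589, 2.9340)
step 4: θ'=2.3090 (R=-1.2000) → pose (1.8491, -4.6922, 2.3090)

(1.8491, -4.6922, 2.3090)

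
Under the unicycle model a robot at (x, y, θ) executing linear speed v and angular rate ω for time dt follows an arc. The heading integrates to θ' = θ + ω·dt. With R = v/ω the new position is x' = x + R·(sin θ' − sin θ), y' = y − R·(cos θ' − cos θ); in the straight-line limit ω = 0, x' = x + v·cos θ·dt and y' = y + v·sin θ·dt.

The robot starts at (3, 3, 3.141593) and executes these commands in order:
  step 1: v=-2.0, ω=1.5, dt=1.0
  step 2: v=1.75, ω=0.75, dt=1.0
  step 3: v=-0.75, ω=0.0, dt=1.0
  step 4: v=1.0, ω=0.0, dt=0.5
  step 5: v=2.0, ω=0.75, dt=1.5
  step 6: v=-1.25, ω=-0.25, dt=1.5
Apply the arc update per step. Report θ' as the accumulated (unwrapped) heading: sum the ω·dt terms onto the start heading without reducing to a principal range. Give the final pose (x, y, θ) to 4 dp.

(5.5145, 1.7980, 6.1416)

step 1: θ'=4.6416 (R=-1.3333) → pose (4.3300, 4.2390, 4.6416)
step 2: θ'=5.3916 (R=2.3333) → pose (4.8420, 2.6082, 5.3916)
step 3: θ'=5.3916 (straight) → pose (4.3708, 3.1918, 5.3916)
step 4: θ'=5.3916 (straight) → pose (4.6849, 2.8027, 5.3916)
step 5: θ'=6.5166 (R=2.6667) → pose (7.3766, 1.8835, 6.5166)
step 6: θ'=6.1416 (R=5.0000) → pose (5.5145, 1.7980, 6.1416)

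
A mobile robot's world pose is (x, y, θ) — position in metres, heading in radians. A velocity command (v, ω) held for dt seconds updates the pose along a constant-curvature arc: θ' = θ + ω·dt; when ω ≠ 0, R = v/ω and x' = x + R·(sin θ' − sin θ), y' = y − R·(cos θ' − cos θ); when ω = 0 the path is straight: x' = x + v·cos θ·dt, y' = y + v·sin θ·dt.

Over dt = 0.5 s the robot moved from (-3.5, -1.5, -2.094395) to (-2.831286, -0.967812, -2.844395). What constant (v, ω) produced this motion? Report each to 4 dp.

Δθ = -2.844395 − -2.094395 = -0.750000
ω = Δθ/dt = -0.750000/0.5 = -1.5000
R = Δx/(sin θ' − sin θ) = 1.1667
v = R·ω = 1.1667·-1.5000 = -1.7500

v = -1.7500, ω = -1.5000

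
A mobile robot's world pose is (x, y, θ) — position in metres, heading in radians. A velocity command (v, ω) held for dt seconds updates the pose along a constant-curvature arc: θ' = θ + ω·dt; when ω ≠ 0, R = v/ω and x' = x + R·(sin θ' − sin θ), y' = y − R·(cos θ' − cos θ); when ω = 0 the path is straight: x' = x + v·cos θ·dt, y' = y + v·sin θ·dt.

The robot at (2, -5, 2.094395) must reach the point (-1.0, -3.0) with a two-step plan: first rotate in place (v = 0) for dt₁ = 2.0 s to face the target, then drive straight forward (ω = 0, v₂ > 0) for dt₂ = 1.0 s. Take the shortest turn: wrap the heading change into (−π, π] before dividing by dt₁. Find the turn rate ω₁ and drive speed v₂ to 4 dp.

heading to target = atan2(-3−-5, -1−2) = 2.5536
Δθ = wrap(2.5536 − 2.0944) = 0.4592; ω₁ = Δθ/dt₁ = 0.2296
distance = √((-1−2)² + (-3−-5)²) = 3.6056; v₂ = distance/dt₂ = 3.6056

ω₁ = 0.2296, v₂ = 3.6056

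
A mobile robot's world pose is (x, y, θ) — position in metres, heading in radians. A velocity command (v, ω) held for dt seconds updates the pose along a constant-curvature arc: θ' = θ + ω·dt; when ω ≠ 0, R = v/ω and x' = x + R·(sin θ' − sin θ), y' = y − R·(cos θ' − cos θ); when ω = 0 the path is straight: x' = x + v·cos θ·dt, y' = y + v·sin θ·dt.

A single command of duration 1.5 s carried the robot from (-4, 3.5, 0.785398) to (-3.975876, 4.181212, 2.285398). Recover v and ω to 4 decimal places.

Δθ = 2.285398 − 0.785398 = 1.500000
ω = Δθ/dt = 1.500000/1.5 = 1.0000
R = −Δy/(cos θ' − cos θ) = 0.5000
v = R·ω = 0.5000·1.0000 = 0.5000

v = 0.5000, ω = 1.0000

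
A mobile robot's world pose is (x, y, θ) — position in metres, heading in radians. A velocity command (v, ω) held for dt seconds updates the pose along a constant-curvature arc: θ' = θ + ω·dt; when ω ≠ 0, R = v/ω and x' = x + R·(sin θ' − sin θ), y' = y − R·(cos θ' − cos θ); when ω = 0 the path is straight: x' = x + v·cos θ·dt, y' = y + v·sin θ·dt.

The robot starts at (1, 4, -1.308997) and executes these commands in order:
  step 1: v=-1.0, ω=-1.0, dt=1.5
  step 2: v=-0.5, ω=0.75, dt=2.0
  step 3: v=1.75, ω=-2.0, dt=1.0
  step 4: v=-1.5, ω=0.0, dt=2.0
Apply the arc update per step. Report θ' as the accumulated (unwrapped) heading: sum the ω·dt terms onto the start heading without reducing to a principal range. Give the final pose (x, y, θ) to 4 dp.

(4.0328, 4.4176, -3.3090)

step 1: θ'=-2.8090 (R=1.0000) → pose (1.6394, 5.2040, -2.8090)
step 2: θ'=-1.3090 (R=-0.6667) → pose (2.0657, 6.0067, -1.3090)
step 3: θ'=-3.3090 (R=-0.8750) → pose (1.0747, 4.9175, -3.3090)
step 4: θ'=-3.3090 (straight) → pose (4.0328, 4.4176, -3.3090)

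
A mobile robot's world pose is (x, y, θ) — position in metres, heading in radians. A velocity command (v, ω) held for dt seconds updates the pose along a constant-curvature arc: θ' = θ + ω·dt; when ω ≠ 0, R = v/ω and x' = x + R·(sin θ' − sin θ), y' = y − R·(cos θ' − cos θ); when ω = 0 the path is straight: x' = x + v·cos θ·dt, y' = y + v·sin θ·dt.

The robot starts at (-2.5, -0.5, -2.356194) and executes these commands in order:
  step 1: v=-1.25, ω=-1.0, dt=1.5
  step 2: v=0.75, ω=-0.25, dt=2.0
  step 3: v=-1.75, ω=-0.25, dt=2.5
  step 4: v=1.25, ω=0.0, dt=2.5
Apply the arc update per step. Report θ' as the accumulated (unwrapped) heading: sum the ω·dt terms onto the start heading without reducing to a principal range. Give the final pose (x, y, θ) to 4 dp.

step 1: θ'=-3.8562 (R=1.2500) → pose (-0.7970, -0.4397, -3.8562)
step 2: θ'=-4.3562 (R=-3.0000) → pose (-1.6427, 0.7802, -4.3562)
step 3: θ'=-4.9812 (R=7.0000) → pose (-1.4547, -3.5198, -4.9812)
step 4: θ'=-4.9812 (straight) → pose (-0.6248, -0.5070, -4.9812)

(-0.6248, -0.5070, -4.9812)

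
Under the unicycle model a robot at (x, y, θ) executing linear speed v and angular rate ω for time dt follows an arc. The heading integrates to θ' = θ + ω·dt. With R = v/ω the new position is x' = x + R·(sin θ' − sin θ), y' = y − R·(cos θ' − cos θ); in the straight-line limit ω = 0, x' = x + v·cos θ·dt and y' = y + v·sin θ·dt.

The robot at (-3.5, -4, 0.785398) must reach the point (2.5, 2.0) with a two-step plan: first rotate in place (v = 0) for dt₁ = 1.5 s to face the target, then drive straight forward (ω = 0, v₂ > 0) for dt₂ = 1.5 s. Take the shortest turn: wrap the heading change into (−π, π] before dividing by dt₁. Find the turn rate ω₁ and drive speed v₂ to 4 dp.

ω₁ = 0.0000, v₂ = 5.6569

heading to target = atan2(2−-4, 2.5−-3.5) = 0.7854
Δθ = wrap(0.7854 − 0.7854) = 0.0000; ω₁ = Δθ/dt₁ = 0.0000
distance = √((2.5−-3.5)² + (2−-4)²) = 8.4853; v₂ = distance/dt₂ = 5.6569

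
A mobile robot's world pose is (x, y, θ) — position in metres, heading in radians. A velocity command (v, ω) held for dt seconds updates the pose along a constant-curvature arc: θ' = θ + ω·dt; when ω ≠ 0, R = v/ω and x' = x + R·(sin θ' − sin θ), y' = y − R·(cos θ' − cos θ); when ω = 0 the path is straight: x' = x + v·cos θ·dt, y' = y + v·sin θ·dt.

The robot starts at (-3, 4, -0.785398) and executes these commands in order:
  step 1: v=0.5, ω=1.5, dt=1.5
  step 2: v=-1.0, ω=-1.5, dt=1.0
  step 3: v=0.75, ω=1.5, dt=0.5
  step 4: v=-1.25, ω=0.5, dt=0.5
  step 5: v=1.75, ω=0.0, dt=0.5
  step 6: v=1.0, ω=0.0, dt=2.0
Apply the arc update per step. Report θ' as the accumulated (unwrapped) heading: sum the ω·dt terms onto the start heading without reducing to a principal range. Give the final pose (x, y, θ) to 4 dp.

(-1.5522, 5.6255, 0.9646)

step 1: θ'=1.4646 (R=0.3333) → pose (-2.4328, 4.2004, 1.4646)
step 2: θ'=-0.0354 (R=0.6667) → pose (-3.1193, 3.6048, -0.0354)
step 3: θ'=0.7146 (R=0.5000) → pose (-2.7740, 3.7268, 0.7146)
step 4: θ'=0.9646 (R=-2.5000) → pose (-3.1903, 3.2628, 0.9646)
step 5: θ'=0.9646 (straight) → pose (-2.6917, 3.9819, 0.9646)
step 6: θ'=0.9646 (straight) → pose (-1.5522, 5.6255, 0.9646)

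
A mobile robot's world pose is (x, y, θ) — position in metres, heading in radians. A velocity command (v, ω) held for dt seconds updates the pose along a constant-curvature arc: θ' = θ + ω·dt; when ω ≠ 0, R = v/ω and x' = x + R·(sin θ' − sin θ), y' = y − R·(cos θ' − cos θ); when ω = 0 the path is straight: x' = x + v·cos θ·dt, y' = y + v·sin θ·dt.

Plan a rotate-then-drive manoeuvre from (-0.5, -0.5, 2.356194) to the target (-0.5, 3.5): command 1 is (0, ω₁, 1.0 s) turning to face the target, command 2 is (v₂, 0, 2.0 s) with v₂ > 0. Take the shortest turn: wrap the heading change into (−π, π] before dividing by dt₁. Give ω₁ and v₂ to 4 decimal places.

ω₁ = -0.7854, v₂ = 2.0000

heading to target = atan2(3.5−-0.5, -0.5−-0.5) = 1.5708
Δθ = wrap(1.5708 − 2.3562) = -0.7854; ω₁ = Δθ/dt₁ = -0.7854
distance = √((-0.5−-0.5)² + (3.5−-0.5)²) = 4.0000; v₂ = distance/dt₂ = 2.0000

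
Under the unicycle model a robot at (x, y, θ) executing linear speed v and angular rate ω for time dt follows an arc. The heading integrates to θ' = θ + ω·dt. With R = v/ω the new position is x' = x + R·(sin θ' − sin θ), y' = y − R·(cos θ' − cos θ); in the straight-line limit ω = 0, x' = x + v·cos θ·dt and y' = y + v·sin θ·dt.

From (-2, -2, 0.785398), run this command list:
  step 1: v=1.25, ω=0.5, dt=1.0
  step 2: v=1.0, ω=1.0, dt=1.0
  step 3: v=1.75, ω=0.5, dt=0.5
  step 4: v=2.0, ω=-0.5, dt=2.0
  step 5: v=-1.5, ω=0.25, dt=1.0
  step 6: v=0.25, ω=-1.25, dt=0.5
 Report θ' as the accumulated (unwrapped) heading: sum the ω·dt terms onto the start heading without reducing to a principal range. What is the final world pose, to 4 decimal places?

(-3.7953, 2.6447, 1.1604)

step 1: θ'=1.2854 (R=2.5000) → pose (-1.3689, -0.9361, 1.2854)
step 2: θ'=2.2854 (R=1.0000) → pose (-1.5731, 0.0008, 2.2854)
step 3: θ'=2.5354 (R=3.5000) → pose (-2.2227, 0.5835, 2.5354)
step 4: θ'=1.5354 (R=-4.0000) → pose (-3.9412, 4.0124, 1.5354)
step 5: θ'=1.7854 (R=-6.0000) → pose (-3.8074, 2.5223, 1.7854)
step 6: θ'=1.1604 (R=-0.2000) → pose (-3.7953, 2.6447, 1.1604)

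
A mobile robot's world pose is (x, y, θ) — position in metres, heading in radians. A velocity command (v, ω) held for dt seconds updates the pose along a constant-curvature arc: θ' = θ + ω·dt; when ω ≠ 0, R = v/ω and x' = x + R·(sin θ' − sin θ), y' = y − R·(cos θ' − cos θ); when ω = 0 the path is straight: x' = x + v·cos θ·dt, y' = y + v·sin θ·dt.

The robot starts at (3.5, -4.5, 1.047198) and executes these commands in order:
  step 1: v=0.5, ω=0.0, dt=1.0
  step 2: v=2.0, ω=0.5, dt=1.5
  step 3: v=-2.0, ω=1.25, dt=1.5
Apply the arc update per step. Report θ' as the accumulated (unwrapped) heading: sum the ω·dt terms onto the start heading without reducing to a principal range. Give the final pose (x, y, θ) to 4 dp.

(6.5527, -2.1899, 3.6722)

step 1: θ'=1.0472 (straight) → pose (3.7500, -4.0670, 1.0472)
step 2: θ'=1.7972 (R=4.0000) → pose (4.1838, -1.1691, 1.7972)
step 3: θ'=3.6722 (R=-1.6000) → pose (6.5527, -2.1899, 3.6722)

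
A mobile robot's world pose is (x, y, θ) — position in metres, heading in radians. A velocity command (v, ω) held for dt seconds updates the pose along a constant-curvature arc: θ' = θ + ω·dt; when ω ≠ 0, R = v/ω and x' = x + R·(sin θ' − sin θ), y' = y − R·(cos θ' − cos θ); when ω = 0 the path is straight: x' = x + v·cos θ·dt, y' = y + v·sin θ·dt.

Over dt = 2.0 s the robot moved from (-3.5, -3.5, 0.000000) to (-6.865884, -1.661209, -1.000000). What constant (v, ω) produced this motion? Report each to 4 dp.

Δθ = -1.000000 − 0.000000 = -1.000000
ω = Δθ/dt = -1.000000/2.0 = -0.5000
R = Δx/(sin θ' − sin θ) = 4.0000
v = R·ω = 4.0000·-0.5000 = -2.0000

v = -2.0000, ω = -0.5000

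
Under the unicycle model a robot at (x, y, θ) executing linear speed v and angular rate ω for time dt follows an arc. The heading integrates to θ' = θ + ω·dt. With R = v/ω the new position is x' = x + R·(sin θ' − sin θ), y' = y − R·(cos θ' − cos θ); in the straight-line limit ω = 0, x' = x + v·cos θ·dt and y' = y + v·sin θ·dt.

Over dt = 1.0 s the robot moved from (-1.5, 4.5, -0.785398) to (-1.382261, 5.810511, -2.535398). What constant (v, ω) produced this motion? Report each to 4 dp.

v = -1.5000, ω = -1.7500

Δθ = -2.535398 − -0.785398 = -1.750000
ω = Δθ/dt = -1.750000/1.0 = -1.7500
R = −Δy/(cos θ' − cos θ) = 0.8571
v = R·ω = 0.8571·-1.7500 = -1.5000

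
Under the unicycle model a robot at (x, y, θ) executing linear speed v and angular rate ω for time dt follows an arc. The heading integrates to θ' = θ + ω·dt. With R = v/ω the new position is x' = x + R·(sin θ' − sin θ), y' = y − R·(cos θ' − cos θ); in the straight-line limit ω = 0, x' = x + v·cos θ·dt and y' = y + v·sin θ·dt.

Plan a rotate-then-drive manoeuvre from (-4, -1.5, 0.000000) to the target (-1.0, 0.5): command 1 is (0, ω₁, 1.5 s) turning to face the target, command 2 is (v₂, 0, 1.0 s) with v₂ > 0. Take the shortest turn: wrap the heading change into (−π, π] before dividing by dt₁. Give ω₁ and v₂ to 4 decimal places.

ω₁ = 0.3920, v₂ = 3.6056

heading to target = atan2(0.5−-1.5, -1−-4) = 0.5880
Δθ = wrap(0.5880 − 0.0000) = 0.5880; ω₁ = Δθ/dt₁ = 0.3920
distance = √((-1−-4)² + (0.5−-1.5)²) = 3.6056; v₂ = distance/dt₂ = 3.6056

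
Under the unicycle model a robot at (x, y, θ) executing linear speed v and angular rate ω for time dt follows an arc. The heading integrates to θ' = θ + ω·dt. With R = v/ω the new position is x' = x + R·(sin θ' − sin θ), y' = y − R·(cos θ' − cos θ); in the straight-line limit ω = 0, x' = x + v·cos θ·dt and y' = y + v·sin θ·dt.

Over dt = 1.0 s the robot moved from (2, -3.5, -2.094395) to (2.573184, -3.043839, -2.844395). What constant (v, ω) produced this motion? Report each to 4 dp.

Δθ = -2.844395 − -2.094395 = -0.750000
ω = Δθ/dt = -0.750000/1.0 = -0.7500
R = Δx/(sin θ' − sin θ) = 1.0000
v = R·ω = 1.0000·-0.7500 = -0.7500

v = -0.7500, ω = -0.7500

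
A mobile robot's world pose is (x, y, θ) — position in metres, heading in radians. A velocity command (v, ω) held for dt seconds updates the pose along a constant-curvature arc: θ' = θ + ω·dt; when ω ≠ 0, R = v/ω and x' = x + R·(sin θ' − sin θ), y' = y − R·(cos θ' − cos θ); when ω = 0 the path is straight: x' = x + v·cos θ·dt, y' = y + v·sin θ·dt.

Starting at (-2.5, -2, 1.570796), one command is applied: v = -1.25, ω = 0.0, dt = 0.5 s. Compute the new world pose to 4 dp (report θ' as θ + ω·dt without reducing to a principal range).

(-2.5000, -2.6250, 1.5708)

θ' = 1.5708 + 0.0·0.5 = 1.5708
ω = 0 → straight: x' = -2.5 + -1.25·cos(1.5708)·0.5 = -2.5000
y' = -2 + -1.25·sin(1.5708)·0.5 = -2.6250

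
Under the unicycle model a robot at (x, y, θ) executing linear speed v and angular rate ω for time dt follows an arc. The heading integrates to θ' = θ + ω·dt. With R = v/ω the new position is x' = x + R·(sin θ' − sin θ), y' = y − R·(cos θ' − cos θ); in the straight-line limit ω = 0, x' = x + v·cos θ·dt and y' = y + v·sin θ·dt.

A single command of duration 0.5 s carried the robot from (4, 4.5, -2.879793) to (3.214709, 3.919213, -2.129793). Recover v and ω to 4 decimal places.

Δθ = -2.129793 − -2.879793 = 0.750000
ω = Δθ/dt = 0.750000/0.5 = 1.5000
R = Δx/(sin θ' − sin θ) = 1.3333
v = R·ω = 1.3333·1.5000 = 2.0000

v = 2.0000, ω = 1.5000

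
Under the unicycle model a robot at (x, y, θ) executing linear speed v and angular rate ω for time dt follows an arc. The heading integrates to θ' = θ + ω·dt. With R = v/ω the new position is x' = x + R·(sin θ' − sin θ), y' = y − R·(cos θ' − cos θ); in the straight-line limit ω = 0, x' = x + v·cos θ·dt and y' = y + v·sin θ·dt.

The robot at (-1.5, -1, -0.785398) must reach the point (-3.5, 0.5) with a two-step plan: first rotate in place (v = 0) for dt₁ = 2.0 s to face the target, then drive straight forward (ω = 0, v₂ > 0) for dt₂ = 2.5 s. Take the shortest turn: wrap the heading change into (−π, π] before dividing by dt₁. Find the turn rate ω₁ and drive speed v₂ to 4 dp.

ω₁ = -1.4998, v₂ = 1.0000

heading to target = atan2(0.5−-1, -3.5−-1.5) = 2.4981
Δθ = wrap(2.4981 − -0.7854) = -2.9997; ω₁ = Δθ/dt₁ = -1.4998
distance = √((-3.5−-1.5)² + (0.5−-1)²) = 2.5000; v₂ = distance/dt₂ = 1.0000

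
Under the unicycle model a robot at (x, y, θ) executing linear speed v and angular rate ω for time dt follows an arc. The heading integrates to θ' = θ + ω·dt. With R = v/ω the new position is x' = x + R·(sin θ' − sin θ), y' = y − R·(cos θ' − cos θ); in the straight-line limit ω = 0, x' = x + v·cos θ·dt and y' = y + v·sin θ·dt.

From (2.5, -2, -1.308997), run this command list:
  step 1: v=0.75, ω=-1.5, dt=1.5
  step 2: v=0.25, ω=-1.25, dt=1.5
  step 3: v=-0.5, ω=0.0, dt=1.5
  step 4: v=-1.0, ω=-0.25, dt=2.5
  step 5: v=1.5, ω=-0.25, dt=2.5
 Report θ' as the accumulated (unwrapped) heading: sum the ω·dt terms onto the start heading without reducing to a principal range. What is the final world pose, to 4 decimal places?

step 1: θ'=-3.5590 (R=-0.5000) → pose (1.8143, -2.5865, -3.5590)
step 2: θ'=-5.4340 (R=-0.2000) → pose (1.7453, -2.2715, -5.4340)
step 3: θ'=-5.4340 (straight) → pose (1.2498, -2.8346, -5.4340)
step 4: θ'=-6.0590 (R=4.0000) → pose (-0.8639, -4.0921, -6.0590)
step 5: θ'=-6.6840 (R=-6.0000) → pose (2.8110, -4.4175, -6.6840)

(2.8110, -4.4175, -6.6840)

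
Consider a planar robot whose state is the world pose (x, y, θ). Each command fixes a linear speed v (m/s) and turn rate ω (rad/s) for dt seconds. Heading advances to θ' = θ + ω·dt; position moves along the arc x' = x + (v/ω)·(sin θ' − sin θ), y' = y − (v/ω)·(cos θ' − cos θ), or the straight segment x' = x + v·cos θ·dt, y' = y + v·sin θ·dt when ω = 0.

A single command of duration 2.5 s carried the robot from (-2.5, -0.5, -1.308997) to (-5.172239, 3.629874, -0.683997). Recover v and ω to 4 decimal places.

v = -2.0000, ω = 0.2500

Δθ = -0.683997 − -1.308997 = 0.625000
ω = Δθ/dt = 0.625000/2.5 = 0.2500
R = −Δy/(cos θ' − cos θ) = -8.0000
v = R·ω = -8.0000·0.2500 = -2.0000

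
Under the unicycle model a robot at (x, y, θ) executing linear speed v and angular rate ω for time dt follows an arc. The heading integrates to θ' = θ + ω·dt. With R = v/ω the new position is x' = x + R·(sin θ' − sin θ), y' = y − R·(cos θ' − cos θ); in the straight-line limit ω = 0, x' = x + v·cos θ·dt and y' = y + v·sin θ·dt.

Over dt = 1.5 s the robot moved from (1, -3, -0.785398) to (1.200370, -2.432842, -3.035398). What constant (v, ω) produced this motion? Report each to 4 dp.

v = -0.5000, ω = -1.5000

Δθ = -3.035398 − -0.785398 = -2.250000
ω = Δθ/dt = -2.250000/1.5 = -1.5000
R = −Δy/(cos θ' − cos θ) = 0.3333
v = R·ω = 0.3333·-1.5000 = -0.5000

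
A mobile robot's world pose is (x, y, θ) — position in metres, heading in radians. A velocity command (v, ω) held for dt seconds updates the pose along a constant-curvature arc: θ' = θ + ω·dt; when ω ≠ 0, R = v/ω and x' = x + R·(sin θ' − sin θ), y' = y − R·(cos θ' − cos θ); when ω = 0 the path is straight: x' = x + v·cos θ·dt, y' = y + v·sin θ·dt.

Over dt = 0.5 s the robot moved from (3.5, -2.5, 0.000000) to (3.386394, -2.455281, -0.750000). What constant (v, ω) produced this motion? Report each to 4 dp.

Δθ = -0.750000 − 0.000000 = -0.750000
ω = Δθ/dt = -0.750000/0.5 = -1.5000
R = Δx/(sin θ' − sin θ) = 0.1667
v = R·ω = 0.1667·-1.5000 = -0.2500

v = -0.2500, ω = -1.5000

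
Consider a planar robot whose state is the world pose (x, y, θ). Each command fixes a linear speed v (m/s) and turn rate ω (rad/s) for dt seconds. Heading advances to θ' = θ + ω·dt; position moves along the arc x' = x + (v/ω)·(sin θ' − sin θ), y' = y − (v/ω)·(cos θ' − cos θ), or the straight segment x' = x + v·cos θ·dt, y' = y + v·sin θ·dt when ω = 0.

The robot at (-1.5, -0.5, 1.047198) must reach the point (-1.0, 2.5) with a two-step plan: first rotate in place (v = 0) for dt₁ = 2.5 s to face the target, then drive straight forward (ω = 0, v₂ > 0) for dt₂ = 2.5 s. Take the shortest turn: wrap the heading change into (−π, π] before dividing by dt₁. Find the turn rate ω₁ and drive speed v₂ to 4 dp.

ω₁ = 0.1434, v₂ = 1.2166

heading to target = atan2(2.5−-0.5, -1−-1.5) = 1.4056
Δθ = wrap(1.4056 − 1.0472) = 0.3584; ω₁ = Δθ/dt₁ = 0.1434
distance = √((-1−-1.5)² + (2.5−-0.5)²) = 3.0414; v₂ = distance/dt₂ = 1.2166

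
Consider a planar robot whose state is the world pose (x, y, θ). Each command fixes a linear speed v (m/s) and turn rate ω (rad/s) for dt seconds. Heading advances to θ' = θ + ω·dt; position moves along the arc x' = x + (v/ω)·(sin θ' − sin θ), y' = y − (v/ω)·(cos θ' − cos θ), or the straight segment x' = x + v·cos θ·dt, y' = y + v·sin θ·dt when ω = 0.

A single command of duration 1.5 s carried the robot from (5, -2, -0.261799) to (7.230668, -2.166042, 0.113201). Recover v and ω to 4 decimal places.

Δθ = 0.113201 − -0.261799 = 0.375000
ω = Δθ/dt = 0.375000/1.5 = 0.2500
R = Δx/(sin θ' − sin θ) = 6.0000
v = R·ω = 6.0000·0.2500 = 1.5000

v = 1.5000, ω = 0.2500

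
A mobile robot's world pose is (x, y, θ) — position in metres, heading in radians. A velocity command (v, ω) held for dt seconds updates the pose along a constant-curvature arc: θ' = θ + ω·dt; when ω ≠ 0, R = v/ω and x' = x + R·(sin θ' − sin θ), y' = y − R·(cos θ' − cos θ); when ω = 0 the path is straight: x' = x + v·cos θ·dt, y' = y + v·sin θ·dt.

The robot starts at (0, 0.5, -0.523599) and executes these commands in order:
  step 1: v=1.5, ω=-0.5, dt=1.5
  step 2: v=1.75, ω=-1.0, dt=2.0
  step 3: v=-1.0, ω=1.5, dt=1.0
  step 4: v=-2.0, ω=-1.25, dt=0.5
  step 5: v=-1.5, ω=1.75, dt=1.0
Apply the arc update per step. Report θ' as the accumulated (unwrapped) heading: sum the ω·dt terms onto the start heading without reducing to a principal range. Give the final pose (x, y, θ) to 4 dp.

step 1: θ'=-1.2736 (R=-3.0000) → pose (1.3685, -1.2196, -1.2736)
step 2: θ'=-3.2736 (R=-1.7500) → pose (-0.5351, -3.4668, -3.2736)
step 3: θ'=-1.7736 (R=-0.6667) → pose (0.2056, -2.9402, -1.7736)
step 4: θ'=-2.3986 (R=1.6000) → pose (0.6904, -2.0842, -2.3986)
step 5: θ'=-0.6486 (R=-0.8571) → pose (0.6284, -0.7698, -0.6486)

(0.6284, -0.7698, -0.6486)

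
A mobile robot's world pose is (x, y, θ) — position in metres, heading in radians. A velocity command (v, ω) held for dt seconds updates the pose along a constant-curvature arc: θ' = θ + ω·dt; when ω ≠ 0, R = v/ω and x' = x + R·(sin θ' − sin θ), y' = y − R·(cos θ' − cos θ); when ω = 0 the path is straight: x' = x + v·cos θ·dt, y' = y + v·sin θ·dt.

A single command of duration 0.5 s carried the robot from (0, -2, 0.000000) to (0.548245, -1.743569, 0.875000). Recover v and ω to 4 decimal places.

v = 1.2500, ω = 1.7500

Δθ = 0.875000 − 0.000000 = 0.875000
ω = Δθ/dt = 0.875000/0.5 = 1.7500
R = Δx/(sin θ' − sin θ) = 0.7143
v = R·ω = 0.7143·1.7500 = 1.2500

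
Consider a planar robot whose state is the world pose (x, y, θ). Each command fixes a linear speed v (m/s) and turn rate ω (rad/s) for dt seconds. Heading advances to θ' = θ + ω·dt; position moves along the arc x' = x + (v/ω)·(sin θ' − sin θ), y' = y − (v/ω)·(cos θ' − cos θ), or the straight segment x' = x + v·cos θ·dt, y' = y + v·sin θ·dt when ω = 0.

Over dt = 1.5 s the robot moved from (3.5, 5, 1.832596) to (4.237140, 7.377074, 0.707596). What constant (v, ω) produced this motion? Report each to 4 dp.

Δθ = 0.707596 − 1.832596 = -1.125000
ω = Δθ/dt = -1.125000/1.5 = -0.7500
R = −Δy/(cos θ' − cos θ) = -2.3333
v = R·ω = -2.3333·-0.7500 = 1.7500

v = 1.7500, ω = -0.7500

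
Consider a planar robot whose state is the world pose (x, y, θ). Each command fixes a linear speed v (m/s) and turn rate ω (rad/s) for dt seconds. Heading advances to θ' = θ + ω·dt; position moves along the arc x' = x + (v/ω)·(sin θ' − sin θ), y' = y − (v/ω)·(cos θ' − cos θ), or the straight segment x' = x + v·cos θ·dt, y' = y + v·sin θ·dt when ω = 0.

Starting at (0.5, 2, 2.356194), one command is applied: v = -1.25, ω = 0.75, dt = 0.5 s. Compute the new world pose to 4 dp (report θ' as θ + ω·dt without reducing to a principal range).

θ' = 2.3562 + 0.75·0.5 = 2.7312
R = v/ω = -1.25/0.75 = -1.6667
x' = 0.5 + -1.6667·(sin 2.7312 − sin 2.3562) = 1.0136
y' = 2 − -1.6667·(cos 2.7312 − cos 2.3562) = 1.6502

(1.0136, 1.6502, 2.7312)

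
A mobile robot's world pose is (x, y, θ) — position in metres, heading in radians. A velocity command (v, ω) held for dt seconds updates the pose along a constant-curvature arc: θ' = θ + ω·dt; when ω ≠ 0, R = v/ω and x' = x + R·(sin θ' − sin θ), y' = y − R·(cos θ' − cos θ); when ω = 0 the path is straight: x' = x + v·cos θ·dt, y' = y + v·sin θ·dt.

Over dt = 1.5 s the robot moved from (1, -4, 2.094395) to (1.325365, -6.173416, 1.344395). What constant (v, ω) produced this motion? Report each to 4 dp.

v = -1.5000, ω = -0.5000

Δθ = 1.344395 − 2.094395 = -0.750000
ω = Δθ/dt = -0.750000/1.5 = -0.5000
R = −Δy/(cos θ' − cos θ) = 3.0000
v = R·ω = 3.0000·-0.5000 = -1.5000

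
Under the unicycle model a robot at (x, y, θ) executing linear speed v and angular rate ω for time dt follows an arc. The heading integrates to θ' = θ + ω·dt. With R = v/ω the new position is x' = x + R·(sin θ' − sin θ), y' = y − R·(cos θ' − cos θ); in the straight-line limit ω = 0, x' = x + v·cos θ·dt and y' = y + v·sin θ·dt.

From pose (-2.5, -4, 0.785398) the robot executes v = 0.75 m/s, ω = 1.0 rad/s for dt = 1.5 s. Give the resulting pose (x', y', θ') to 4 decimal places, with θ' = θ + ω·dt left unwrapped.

(-2.4638, -2.9782, 2.2854)

θ' = 0.7854 + 1.0·1.5 = 2.2854
R = v/ω = 0.75/1.0 = 0.7500
x' = -2.5 + 0.7500·(sin 2.2854 − sin 0.7854) = -2.4638
y' = -4 − 0.7500·(cos 2.2854 − cos 0.7854) = -2.9782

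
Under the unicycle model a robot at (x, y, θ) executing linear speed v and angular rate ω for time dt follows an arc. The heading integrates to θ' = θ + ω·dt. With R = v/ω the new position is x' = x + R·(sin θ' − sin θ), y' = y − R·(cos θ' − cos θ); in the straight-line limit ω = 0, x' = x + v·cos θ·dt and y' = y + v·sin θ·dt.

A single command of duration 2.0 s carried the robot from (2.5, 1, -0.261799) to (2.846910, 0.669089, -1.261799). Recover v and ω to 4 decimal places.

Δθ = -1.261799 − -0.261799 = -1.000000
ω = Δθ/dt = -1.000000/2.0 = -0.5000
R = Δx/(sin θ' − sin θ) = -0.5000
v = R·ω = -0.5000·-0.5000 = 0.2500

v = 0.2500, ω = -0.5000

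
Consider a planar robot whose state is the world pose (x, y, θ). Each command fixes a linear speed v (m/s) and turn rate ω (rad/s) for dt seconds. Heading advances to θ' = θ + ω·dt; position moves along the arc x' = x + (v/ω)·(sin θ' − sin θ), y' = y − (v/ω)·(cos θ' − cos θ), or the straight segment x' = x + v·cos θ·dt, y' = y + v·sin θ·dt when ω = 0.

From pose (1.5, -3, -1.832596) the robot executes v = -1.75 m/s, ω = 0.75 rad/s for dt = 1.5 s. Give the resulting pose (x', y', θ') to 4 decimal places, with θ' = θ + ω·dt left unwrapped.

θ' = -1.8326 + 0.75·1.5 = -0.7076
R = v/ω = -1.75/0.75 = -2.3333
x' = 1.5 + -2.3333·(sin -0.7076 − sin -1.8326) = 0.7629
y' = -3 − -2.3333·(cos -0.7076 − cos -1.8326) = -0.6229

(0.7629, -0.6229, -0.7076)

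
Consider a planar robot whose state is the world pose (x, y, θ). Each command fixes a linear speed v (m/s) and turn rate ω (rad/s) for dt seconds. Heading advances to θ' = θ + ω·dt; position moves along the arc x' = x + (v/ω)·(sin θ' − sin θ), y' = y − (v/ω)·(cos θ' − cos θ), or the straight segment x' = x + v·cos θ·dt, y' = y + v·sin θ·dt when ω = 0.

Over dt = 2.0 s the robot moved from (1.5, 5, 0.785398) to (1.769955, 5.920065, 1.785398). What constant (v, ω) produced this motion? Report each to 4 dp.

v = 0.5000, ω = 0.5000

Δθ = 1.785398 − 0.785398 = 1.000000
ω = Δθ/dt = 1.000000/2.0 = 0.5000
R = −Δy/(cos θ' − cos θ) = 1.0000
v = R·ω = 1.0000·0.5000 = 0.5000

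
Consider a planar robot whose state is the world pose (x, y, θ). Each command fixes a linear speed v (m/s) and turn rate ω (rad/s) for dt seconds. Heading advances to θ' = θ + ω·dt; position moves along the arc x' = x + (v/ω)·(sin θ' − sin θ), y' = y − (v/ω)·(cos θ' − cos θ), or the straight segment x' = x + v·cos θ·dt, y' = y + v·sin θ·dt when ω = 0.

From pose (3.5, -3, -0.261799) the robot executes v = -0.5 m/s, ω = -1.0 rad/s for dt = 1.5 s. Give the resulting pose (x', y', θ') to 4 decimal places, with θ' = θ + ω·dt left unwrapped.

(3.1385, -2.4221, -1.7618)

θ' = -0.2618 + -1.0·1.5 = -1.7618
R = v/ω = -0.5/-1.0 = 0.5000
x' = 3.5 + 0.5000·(sin -1.7618 − sin -0.2618) = 3.1385
y' = -3 − 0.5000·(cos -1.7618 − cos -0.2618) = -2.4221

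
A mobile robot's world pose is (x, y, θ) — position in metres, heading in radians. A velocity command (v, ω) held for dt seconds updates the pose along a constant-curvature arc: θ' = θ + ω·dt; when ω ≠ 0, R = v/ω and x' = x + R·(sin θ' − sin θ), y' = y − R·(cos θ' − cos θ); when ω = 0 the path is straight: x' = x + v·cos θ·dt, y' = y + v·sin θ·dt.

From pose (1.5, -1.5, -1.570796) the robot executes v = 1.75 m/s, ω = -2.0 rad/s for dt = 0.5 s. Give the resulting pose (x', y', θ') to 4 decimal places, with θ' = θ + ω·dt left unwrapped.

θ' = -1.5708 + -2.0·0.5 = -2.5708
R = v/ω = 1.75/-2.0 = -0.8750
x' = 1.5 + -0.8750·(sin -2.5708 − sin -1.5708) = 1.0978
y' = -1.5 − -0.8750·(cos -2.5708 − cos -1.5708) = -2.2363

(1.0978, -2.2363, -2.5708)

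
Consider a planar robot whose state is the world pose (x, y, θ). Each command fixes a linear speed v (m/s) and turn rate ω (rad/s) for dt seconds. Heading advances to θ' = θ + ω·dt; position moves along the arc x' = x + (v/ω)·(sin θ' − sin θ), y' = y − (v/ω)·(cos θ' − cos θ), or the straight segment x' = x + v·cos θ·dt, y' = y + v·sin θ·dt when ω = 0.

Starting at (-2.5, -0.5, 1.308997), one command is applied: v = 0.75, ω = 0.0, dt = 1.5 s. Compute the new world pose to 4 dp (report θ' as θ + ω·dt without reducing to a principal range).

θ' = 1.3090 + 0.0·1.5 = 1.3090
ω = 0 → straight: x' = -2.5 + 0.75·cos(1.3090)·1.5 = -2.2088
y' = -0.5 + 0.75·sin(1.3090)·1.5 = 0.5867

(-2.2088, 0.5867, 1.3090)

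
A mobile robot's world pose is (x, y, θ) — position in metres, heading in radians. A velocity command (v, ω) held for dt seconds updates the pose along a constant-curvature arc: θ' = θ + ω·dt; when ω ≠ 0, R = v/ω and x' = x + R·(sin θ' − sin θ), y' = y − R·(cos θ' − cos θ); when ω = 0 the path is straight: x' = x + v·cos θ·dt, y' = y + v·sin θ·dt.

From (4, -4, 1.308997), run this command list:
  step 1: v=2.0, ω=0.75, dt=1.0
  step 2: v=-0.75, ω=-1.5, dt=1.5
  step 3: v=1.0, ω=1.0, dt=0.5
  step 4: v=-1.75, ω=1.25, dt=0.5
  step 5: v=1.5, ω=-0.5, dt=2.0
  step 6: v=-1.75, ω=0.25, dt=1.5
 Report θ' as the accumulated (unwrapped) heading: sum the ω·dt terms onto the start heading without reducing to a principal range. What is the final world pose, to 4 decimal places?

step 1: θ'=2.0590 (R=2.6667) → pose (3.7793, -2.0590, 2.0590)
step 2: θ'=-0.1910 (R=0.5000) → pose (3.2428, -2.7845, -0.1910)
step 3: θ'=0.3090 (R=1.0000) → pose (3.7368, -2.7553, 0.3090)
step 4: θ'=0.9340 (R=-1.4000) → pose (3.0369, -3.2565, 0.9340)
step 5: θ'=-0.0660 (R=-3.0000) → pose (5.6468, -2.0469, -0.0660)
step 6: θ'=0.3090 (R=-7.0000) → pose (3.0564, -2.3632, 0.3090)

(3.0564, -2.3632, 0.3090)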